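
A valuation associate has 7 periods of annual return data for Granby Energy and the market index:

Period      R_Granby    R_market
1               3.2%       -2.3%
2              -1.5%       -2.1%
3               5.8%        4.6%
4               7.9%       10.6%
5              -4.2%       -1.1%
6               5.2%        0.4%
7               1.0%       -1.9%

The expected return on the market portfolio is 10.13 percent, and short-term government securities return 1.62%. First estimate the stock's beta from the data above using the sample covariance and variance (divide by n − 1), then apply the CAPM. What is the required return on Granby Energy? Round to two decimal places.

7.18%

Mean R_i = (3.2 − 1.5 + 5.8 + 7.9 − 4.2 + 5.2 + 1.0) / 7 = 2.4857%
Mean R_m = (-2.3 − 2.1 + 4.6 + 10.6 − 1.1 + 0.4 − 1.9) / 7 = 1.1714%
Σ(R_i − R̄_i)(R_m − R̄_m) = 90.6271  ⇒  Cov = 90.6271 / 6 = 15.1045
Σ(R_m − R̄_m)² = 138.5943  ⇒  Var(R_m) = 138.5943 / 6 = 23.0991
β = Cov / Var(R_m) = 15.1045 / 23.0991 = 0.6539
MRP = 10.13% − 1.62% = 8.51%
E(R) = R_f + β × MRP = 1.62% + 0.6539 × 8.51% = 7.18%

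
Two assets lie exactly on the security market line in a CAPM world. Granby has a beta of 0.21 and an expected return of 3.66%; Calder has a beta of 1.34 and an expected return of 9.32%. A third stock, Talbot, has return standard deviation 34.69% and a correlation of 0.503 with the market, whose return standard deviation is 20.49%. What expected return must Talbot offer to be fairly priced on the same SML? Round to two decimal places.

6.87%

MRP = (9.32% − 3.66%) / (1.34 − 0.21) = 5.0088%
R_f = 3.66% − 0.21 × 5.0088% = 2.6082%
β_Talbot = ρ·σ_i/σ_m = 0.503 × 34.69 / 20.49 = 0.8516
E(R_Talbot) = R_f + β × MRP = 2.6082% + 0.8516 × 5.0088% = 6.87%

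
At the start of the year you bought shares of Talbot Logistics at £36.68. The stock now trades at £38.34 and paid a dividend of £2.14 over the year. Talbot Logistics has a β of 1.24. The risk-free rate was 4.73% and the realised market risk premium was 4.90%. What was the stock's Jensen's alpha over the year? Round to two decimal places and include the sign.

Realised HPR = (P1 + D1 − P0) / P0 = (38.34 + 2.14 − 36.68) / 36.68 = 3.80 / 36.68 = 10.3599%
CAPM required = R_f + β·MRP = 4.73% + 1.24 × 4.90% = 10.8060%
α = realised − required = 10.3599% − 10.8060% = -0.45%

-0.45%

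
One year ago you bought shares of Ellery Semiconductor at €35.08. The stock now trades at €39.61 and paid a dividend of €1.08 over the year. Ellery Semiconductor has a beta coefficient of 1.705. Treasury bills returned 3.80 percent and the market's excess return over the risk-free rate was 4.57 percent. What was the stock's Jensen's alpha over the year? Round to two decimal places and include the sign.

Realised HPR = (P1 + D1 − P0) / P0 = (39.61 + 1.08 − 35.08) / 35.08 = 5.61 / 35.08 = 15.9920%
CAPM required = R_f + β·MRP = 3.80% + 1.705 × 4.57% = 11.59185%
α = realised − required = 15.9920% − 11.59185% = +4.40%

+4.40%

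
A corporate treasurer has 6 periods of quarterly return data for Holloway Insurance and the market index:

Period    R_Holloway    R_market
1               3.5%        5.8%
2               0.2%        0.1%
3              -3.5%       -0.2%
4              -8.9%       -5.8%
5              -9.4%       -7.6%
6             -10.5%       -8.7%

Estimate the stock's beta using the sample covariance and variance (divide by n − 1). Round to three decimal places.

1.008

Mean R_i = (3.5 + 0.2 − 3.5 − 8.9 − 9.4 − 10.5) / 6 = -4.7667%
Mean R_m = (5.8 + 0.1 − 0.2 − 5.8 − 7.6 − 8.7) / 6 = -2.7333%
Σ(R_i − R̄_i)(R_m − R̄_m) = 157.2567  ⇒  Cov = 157.2567 / 5 = 31.4513
Σ(R_m − R̄_m)² = 155.9533  ⇒  Var(R_m) = 155.9533 / 5 = 31.1907
β = Cov / Var(R_m) = 31.4513 / 31.1907 = 1.0084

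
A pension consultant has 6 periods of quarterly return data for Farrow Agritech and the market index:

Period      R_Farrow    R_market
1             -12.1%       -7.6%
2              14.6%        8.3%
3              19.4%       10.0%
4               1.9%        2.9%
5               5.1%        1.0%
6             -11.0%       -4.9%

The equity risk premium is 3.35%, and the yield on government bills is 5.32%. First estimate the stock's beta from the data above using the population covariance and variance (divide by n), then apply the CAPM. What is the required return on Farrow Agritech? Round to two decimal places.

11.39%

Mean R_i = (-12.1 + 14.6 + 19.4 + 1.9 + 5.1 − 11.0) / 6 = 2.9833%
Mean R_m = (-7.6 + 8.3 + 10.0 + 2.9 + 1.0 − 4.9) / 6 = 1.6167%
Σ(R_i − R̄_i)(R_m − R̄_m) = 442.7117  ⇒  Cov = 442.7117 / 6 = 73.7853
Σ(R_m − R̄_m)² = 244.3883  ⇒  Var(R_m) = 244.3883 / 6 = 40.7314
β = Cov / Var(R_m) = 73.7853 / 40.7314 = 1.8115
E(R) = R_f + β × MRP = 5.32% + 1.8115 × 3.35% = 11.39%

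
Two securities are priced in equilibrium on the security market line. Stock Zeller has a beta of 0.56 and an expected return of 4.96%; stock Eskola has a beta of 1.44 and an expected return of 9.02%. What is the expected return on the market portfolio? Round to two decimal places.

6.99%

Both satisfy E(R) = R_f + β·MRP, so the slope of the SML is
MRP = (9.02% − 4.96%) / (1.44 − 0.56) = 4.06% / 0.88 = 4.6136%
R_f = E(R_Zeller) − β_Zeller·MRP = 4.96% − 0.56 × 4.6136% = 2.3764%
E(R_m) = R_f + MRP = 2.3764% + 4.6136% = 6.99%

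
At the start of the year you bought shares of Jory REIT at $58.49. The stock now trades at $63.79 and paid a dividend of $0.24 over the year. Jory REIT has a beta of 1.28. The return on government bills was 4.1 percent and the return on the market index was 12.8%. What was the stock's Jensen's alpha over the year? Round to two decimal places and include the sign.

Realised HPR = (P1 + D1 − P0) / P0 = (63.79 + 0.24 − 58.49) / 58.49 = 5.54 / 58.49 = 9.4717%
MRP = 12.8% − 4.1% = 8.70%
CAPM required = R_f + β·MRP = 4.1% + 1.28 × 8.7% = 15.2360%
α = realised − required = 9.4717% − 15.2360% = -5.76%

-5.76%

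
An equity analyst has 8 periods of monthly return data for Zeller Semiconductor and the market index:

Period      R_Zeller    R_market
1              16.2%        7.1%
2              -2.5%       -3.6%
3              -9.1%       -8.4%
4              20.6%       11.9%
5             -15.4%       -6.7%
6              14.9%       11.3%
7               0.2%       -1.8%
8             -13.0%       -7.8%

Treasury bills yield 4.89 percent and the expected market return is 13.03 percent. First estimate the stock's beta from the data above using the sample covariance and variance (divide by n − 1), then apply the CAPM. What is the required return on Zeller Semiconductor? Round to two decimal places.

Mean R_i = (16.2 − 2.5 − 9.1 + 20.6 − 15.4 + 14.9 + 0.2 − 13.0) / 8 = 1.4875%
Mean R_m = (7.1 − 3.6 − 8.4 + 11.9 − 6.7 + 11.3 − 1.8 − 7.8) / 8 = 0.2500%
Σ(R_i − R̄_i)(R_m − R̄_m) = 815.2150  ⇒  Cov = 815.2150 / 7 = 116.4593
Σ(R_m − R̄_m)² = 511.7000  ⇒  Var(R_m) = 511.7000 / 7 = 73.1000
β = Cov / Var(R_m) = 116.4593 / 73.1000 = 1.5932
MRP = 13.03% − 4.89% = 8.14%
E(R) = R_f + β × MRP = 4.89% + 1.5932 × 8.14% = 17.86%

17.86%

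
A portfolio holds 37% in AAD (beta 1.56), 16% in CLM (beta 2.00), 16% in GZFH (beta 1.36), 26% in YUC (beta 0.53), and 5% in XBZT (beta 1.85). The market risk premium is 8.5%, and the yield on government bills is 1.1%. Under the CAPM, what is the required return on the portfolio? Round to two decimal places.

β_P = Σ w_i β_i = 0.37×1.56 + 0.16×2.00 + 0.16×1.36 + 0.26×0.53 + 0.05×1.85 = 1.3451
E(R_P) = R_f + β_P × MRP = 1.1% + 1.3451 × 8.5% = 12.53%

12.53%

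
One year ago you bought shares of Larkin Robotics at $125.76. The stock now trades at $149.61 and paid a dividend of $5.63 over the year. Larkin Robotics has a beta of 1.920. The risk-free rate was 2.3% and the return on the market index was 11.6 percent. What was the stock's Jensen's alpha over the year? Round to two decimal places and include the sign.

+3.29%

Realised HPR = (P1 + D1 − P0) / P0 = (149.61 + 5.63 − 125.76) / 125.76 = 29.48 / 125.76 = 23.4415%
MRP = 11.6% − 2.3% = 9.30%
CAPM required = R_f + β·MRP = 2.3% + 1.920 × 9.3% = 20.1560%
α = realised − required = 23.4415% − 20.1560% = +3.29%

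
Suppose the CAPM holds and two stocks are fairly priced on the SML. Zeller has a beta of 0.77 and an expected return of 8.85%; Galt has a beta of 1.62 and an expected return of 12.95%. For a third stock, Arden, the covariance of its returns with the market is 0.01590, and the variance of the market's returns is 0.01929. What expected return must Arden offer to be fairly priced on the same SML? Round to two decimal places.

9.11%

MRP = (12.95% − 8.85%) / (1.62 − 0.77) = 4.8235%
R_f = 8.85% − 0.77 × 4.8235% = 5.1359%
β_Arden = Cov / Var(R_m) = 0.01590 / 0.01929 = 0.8243
E(R_Arden) = R_f + β × MRP = 5.1359% + 0.8243 × 4.8235% = 9.11%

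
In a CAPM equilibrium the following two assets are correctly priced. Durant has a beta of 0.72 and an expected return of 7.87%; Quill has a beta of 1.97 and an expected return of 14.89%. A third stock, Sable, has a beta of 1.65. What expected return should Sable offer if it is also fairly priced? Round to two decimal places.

MRP (SML slope) = (14.89% − 7.87%) / (1.97 − 0.72) = 7.02% / 1.25 = 5.6160%
R_f (intercept) = 7.87% − 0.72 × 5.6160% = 3.8265%
E(R_Sable) = R_f + β × MRP = 3.8265% + 1.65 × 5.6160% = 13.09%

13.09%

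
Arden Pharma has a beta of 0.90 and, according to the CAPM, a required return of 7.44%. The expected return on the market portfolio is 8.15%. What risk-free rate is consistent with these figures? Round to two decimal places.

1.05%

E(R) = R_f + β(E(R_m) − R_f) = R_f(1 − β) + β·E(R_m)
7.44% = R_f × (1 − 0.90) + 0.90 × 8.15%
7.44% = R_f × 0.10 + 7.3350%
R_f = (7.44% − 7.3350%) / 0.10 = 1.05%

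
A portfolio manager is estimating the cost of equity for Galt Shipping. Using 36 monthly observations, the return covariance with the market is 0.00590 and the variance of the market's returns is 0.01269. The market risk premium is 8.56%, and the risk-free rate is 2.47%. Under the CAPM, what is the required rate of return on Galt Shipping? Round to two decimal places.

6.45%

β = Cov(R_i, R_m) / Var(R_m) = 0.00590 / 0.01269 = 0.4649
E(R) = R_f + β × MRP = 2.47% + 0.4649 × 8.56% = 6.45%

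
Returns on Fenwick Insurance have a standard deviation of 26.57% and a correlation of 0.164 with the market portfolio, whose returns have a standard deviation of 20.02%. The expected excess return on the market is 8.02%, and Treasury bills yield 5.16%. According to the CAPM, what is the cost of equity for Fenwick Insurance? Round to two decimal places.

6.91%

β = ρ × σ_i / σ_m = 0.164 × 26.57% / 20.02% = 0.2177
E(R) = 5.16% + 0.2177 × 8.02% = 6.91%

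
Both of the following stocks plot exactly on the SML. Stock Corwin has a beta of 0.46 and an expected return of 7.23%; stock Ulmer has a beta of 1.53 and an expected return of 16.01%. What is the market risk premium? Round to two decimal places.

8.21%

Both satisfy E(R) = R_f + β·MRP, so the slope of the SML is
MRP = (16.01% − 7.23%) / (1.53 − 0.46) = 8.78% / 1.07 = 8.2056%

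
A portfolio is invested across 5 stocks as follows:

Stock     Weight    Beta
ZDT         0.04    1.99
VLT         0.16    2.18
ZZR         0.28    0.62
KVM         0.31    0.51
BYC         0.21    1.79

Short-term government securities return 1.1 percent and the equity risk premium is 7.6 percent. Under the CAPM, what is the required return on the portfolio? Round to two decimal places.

β_P = Σ w_i β_i = 0.04×1.99 + 0.16×2.18 + 0.28×0.62 + 0.31×0.51 + 0.21×1.79 = 1.1360
E(R_P) = R_f + β_P × MRP = 1.1% + 1.1360 × 7.6% = 9.73%

9.73%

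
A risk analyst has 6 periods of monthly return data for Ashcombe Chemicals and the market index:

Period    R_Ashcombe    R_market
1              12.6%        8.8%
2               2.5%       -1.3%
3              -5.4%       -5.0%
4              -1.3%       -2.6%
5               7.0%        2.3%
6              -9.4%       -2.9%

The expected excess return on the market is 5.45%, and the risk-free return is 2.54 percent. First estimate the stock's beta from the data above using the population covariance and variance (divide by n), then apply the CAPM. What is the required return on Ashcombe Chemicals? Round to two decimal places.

10.51%

Mean R_i = (12.6 + 2.5 − 5.4 − 1.3 + 7.0 − 9.4) / 6 = 1.0000%
Mean R_m = (8.8 − 1.3 − 5.0 − 2.6 + 2.3 − 2.9) / 6 = -0.1167%
Σ(R_i − R̄_i)(R_m − R̄_m) = 182.0700  ⇒  Cov = 182.0700 / 6 = 30.3450
Σ(R_m − R̄_m)² = 124.5083  ⇒  Var(R_m) = 124.5083 / 6 = 20.7514
β = Cov / Var(R_m) = 30.3450 / 20.7514 = 1.4623
E(R) = R_f + β × MRP = 2.54% + 1.4623 × 5.45% = 10.51%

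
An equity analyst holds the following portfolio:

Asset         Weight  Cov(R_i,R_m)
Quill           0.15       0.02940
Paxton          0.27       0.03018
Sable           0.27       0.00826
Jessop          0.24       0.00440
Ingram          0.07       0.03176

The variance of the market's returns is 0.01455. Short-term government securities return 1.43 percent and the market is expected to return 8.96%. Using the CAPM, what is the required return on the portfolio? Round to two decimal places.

10.78%

β_Quill = 0.02940 / 0.01455 = 2.0206
β_Paxton = 0.03018 / 0.01455 = 2.0742
β_Sable = 0.00826 / 0.01455 = 0.5677
β_Jessop = 0.00440 / 0.01455 = 0.3024
β_Ingram = 0.03176 / 0.01455 = 2.1828
β_P = Σ w_i β_i = 0.15×2.0206 + 0.27×2.0742 + 0.27×0.5677 + 0.24×0.3024 + 0.07×2.1828 = 1.2418
MRP = 8.96% − 1.43% = 7.53%
E(R_P) = R_f + β_P × MRP = 1.43% + 1.2418 × 7.53% = 10.78%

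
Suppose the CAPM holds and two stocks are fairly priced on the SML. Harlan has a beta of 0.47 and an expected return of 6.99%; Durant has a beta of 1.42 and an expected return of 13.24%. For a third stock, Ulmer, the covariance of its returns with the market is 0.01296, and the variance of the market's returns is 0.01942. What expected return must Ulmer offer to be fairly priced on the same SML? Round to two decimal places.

MRP = (13.24% − 6.99%) / (1.42 − 0.47) = 6.5789%
R_f = 6.99% − 0.47 × 6.5789% = 3.8979%
β_Ulmer = Cov / Var(R_m) = 0.01296 / 0.01942 = 0.6674
E(R_Ulmer) = R_f + β × MRP = 3.8979% + 0.6674 × 6.5789% = 8.29%

8.29%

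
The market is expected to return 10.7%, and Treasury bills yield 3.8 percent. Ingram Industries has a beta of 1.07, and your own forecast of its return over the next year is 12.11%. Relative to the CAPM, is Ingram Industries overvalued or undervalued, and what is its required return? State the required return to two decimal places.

Undervalued; required return 11.18%

MRP = 10.7% − 3.8% = 6.90%
Required return = R_f + β·MRP = 3.8% + 1.07 × 6.9% = 11.18%
Forecast 12.11% > required 11.18% → the stock plots above the SML → undervalued.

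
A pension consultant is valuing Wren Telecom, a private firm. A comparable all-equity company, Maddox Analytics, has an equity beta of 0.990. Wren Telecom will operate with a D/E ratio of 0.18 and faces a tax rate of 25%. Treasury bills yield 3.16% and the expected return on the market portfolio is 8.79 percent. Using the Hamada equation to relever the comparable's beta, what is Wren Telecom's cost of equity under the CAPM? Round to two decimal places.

β_L = β_U × [1 + (1 − t)(D/E)] = 0.990 × [1 + (1 − 0.25) × 0.18]
    = 0.990 × [1 + 0.75 × 0.18] = 0.990 × 1.1350 = 1.1237
MRP = 8.79% − 3.16% = 5.63%
E(R) = R_f + β_L × MRP = 3.16% + 1.1237 × 5.63% = 9.49%

9.49%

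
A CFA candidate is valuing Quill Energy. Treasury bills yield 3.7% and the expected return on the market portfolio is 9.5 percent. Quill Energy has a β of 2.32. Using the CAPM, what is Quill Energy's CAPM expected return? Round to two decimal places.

17.16%

Market risk premium = E(R_m) − R_f = 9.5% − 3.7% = 5.80%
E(R) = R_f + β × MRP = 3.7% + 2.32 × 5.8% = 17.16%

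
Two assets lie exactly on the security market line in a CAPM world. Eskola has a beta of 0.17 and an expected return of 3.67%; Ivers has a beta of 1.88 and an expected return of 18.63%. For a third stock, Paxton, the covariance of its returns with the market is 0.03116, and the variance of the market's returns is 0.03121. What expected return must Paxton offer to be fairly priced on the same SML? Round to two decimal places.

10.92%

MRP = (18.63% − 3.67%) / (1.88 − 0.17) = 8.7485%
R_f = 3.67% − 0.17 × 8.7485% = 2.1828%
β_Paxton = Cov / Var(R_m) = 0.03116 / 0.03121 = 0.9984
E(R_Paxton) = R_f + β × MRP = 2.1828% + 0.9984 × 8.7485% = 10.92%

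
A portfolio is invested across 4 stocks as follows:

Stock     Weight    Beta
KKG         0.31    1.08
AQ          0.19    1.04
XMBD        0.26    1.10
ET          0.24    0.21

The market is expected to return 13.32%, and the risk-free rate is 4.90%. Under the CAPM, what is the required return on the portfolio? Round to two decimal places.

12.22%

β_P = Σ w_i β_i = 0.31×1.08 + 0.19×1.04 + 0.26×1.10 + 0.24×0.21 = 0.8688
MRP = 13.32% − 4.90% = 8.42%
E(R_P) = R_f + β_P × MRP = 4.90% + 0.8688 × 8.42% = 12.22%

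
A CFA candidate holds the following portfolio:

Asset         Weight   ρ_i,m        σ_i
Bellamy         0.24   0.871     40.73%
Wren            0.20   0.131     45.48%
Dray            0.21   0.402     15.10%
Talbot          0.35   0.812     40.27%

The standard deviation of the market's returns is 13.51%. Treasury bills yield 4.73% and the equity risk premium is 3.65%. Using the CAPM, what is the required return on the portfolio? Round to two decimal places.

β_Bellamy = 0.871 × 40.73% / 13.51% = 2.6259
β_Wren = 0.131 × 45.48% / 13.51% = 0.4410
β_Dray = 0.402 × 15.10% / 13.51% = 0.4493
β_Talbot = 0.812 × 40.27% / 13.51% = 2.4204
β_P = Σ w_i β_i = 0.24×2.6259 + 0.20×0.4410 + 0.21×0.4493 + 0.35×2.4204 = 1.6599
E(R_P) = R_f + β_P × MRP = 4.73% + 1.6599 × 3.65% = 10.79%

10.79%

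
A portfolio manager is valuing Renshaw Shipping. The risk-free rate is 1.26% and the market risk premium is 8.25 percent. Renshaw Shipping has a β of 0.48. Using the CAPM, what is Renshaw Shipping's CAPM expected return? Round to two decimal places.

E(R) = R_f + β × MRP = 1.26% + 0.48 × 8.25% = 5.22%

5.22%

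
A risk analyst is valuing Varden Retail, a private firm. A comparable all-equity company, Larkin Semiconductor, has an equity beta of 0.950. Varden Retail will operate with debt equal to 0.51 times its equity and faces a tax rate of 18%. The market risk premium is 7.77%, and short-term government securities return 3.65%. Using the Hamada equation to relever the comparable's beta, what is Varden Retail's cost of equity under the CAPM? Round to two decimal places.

14.12%

β_L = β_U × [1 + (1 − t)(D/E)] = 0.950 × [1 + (1 − 0.18) × 0.51]
    = 0.950 × [1 + 0.82 × 0.51] = 0.950 × 1.4182 = 1.3473
E(R) = R_f + β_L × MRP = 3.65% + 1.3473 × 7.77% = 14.12%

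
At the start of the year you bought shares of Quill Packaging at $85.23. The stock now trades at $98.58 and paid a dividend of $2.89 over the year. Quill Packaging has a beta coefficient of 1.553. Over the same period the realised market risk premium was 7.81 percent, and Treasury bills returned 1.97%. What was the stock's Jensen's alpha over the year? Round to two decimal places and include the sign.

Realised HPR = (P1 + D1 − P0) / P0 = (98.58 + 2.89 − 85.23) / 85.23 = 16.24 / 85.23 = 19.0543%
CAPM required = R_f + β·MRP = 1.97% + 1.553 × 7.81% = 14.09893%
α = realised − required = 19.0543% − 14.09893% = +4.96%

+4.96%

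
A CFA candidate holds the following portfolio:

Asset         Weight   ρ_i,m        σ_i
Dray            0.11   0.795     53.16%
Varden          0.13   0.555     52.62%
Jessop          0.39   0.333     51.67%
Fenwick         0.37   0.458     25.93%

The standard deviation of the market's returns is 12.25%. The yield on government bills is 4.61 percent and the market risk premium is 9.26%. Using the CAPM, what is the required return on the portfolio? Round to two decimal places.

β_Dray = 0.795 × 53.16% / 12.25% = 3.4500
β_Varden = 0.555 × 52.62% / 12.25% = 2.3840
β_Jessop = 0.333 × 51.67% / 12.25% = 1.4046
β_Fenwick = 0.458 × 25.93% / 12.25% = 0.9695
β_P = Σ w_i β_i = 0.11×3.4500 + 0.13×2.3840 + 0.39×1.4046 + 0.37×0.9695 = 1.5959
E(R_P) = R_f + β_P × MRP = 4.61% + 1.5959 × 9.26% = 19.39%

19.39%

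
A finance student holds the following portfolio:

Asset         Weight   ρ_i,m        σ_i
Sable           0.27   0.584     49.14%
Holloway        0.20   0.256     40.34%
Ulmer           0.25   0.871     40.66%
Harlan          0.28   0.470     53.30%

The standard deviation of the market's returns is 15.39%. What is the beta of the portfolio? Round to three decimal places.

β_Sable = 0.584 × 49.14% / 15.39% = 1.8647
β_Holloway = 0.256 × 40.34% / 15.39% = 0.6710
β_Ulmer = 0.871 × 40.66% / 15.39% = 2.3012
β_Harlan = 0.470 × 53.30% / 15.39% = 1.6277
β_P = Σ w_i β_i = 0.27×1.8647 + 0.20×0.6710 + 0.25×2.3012 + 0.28×1.6277 = 1.6687

1.669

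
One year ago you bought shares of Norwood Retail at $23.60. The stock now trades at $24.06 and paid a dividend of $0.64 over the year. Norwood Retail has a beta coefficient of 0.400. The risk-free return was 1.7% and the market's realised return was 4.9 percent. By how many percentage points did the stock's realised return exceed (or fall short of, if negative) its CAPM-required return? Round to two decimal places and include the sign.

Realised HPR = (P1 + D1 − P0) / P0 = (24.06 + 0.64 − 23.60) / 23.60 = 1.10 / 23.60 = 4.6610%
MRP = 4.9% − 1.7% = 3.20%
CAPM required = R_f + β·MRP = 1.7% + 0.400 × 3.2% = 2.9800%
α = realised − required = 4.6610% − 2.9800% = +1.68%

+1.68%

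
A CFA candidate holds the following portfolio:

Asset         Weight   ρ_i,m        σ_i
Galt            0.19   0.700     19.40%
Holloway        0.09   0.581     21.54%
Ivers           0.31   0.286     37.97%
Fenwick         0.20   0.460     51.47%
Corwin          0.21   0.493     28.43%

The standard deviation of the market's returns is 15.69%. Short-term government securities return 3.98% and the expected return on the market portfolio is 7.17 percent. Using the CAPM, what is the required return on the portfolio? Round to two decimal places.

6.98%

β_Galt = 0.700 × 19.40% / 15.69% = 0.8655
β_Holloway = 0.581 × 21.54% / 15.69% = 0.7976
β_Ivers = 0.286 × 37.97% / 15.69% = 0.6921
β_Fenwick = 0.460 × 51.47% / 15.69% = 1.5090
β_Corwin = 0.493 × 28.43% / 15.69% = 0.8933
β_P = Σ w_i β_i = 0.19×0.8655 + 0.09×0.7976 + 0.31×0.6921 + 0.20×1.5090 + 0.21×0.8933 = 0.9402
MRP = 7.17% − 3.98% = 3.19%
E(R_P) = R_f + β_P × MRP = 3.98% + 0.9402 × 3.19% = 6.98%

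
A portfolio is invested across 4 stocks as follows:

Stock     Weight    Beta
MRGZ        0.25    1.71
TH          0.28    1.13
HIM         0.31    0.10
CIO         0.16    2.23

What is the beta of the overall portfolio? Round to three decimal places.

β_P = Σ w_i β_i = 0.25×1.71 + 0.28×1.13 + 0.31×0.10 + 0.16×2.23 = 1.1317

1.132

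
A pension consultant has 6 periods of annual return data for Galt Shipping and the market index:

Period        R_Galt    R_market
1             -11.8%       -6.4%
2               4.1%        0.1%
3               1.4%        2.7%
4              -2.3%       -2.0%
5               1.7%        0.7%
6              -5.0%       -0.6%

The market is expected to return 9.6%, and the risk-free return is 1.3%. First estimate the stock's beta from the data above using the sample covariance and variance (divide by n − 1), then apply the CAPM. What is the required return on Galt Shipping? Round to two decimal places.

14.70%

Mean R_i = (-11.8 + 4.1 + 1.4 − 2.3 + 1.7 − 5.0) / 6 = -1.9833%
Mean R_m = (-6.4 + 0.1 + 2.7 − 2.0 + 0.7 − 0.6) / 6 = -0.9167%
Σ(R_i − R̄_i)(R_m − R̄_m) = 77.5917  ⇒  Cov = 77.5917 / 5 = 15.5183
Σ(R_m − R̄_m)² = 48.0683  ⇒  Var(R_m) = 48.0683 / 5 = 9.6137
β = Cov / Var(R_m) = 15.5183 / 9.6137 = 1.6142
MRP = 9.6% − 1.3% = 8.30%
E(R) = R_f + β × MRP = 1.3% + 1.6142 × 8.3% = 14.70%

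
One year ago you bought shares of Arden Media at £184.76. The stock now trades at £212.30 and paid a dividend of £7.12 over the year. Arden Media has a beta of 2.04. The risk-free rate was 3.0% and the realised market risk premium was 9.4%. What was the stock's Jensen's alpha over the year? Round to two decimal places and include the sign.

-3.42%

Realised HPR = (P1 + D1 − P0) / P0 = (212.30 + 7.12 − 184.76) / 184.76 = 34.66 / 184.76 = 18.7595%
CAPM required = R_f + β·MRP = 3.0% + 2.04 × 9.4% = 22.1760%
α = realised − required = 18.7595% − 22.1760% = -3.42%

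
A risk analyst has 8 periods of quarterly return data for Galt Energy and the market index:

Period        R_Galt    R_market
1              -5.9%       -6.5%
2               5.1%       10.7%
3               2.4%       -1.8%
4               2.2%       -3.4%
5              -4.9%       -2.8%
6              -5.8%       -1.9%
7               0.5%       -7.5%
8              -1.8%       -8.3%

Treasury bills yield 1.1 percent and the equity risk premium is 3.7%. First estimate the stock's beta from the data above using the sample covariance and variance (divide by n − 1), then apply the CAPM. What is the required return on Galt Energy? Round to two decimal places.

Mean R_i = (-5.9 + 5.1 + 2.4 + 2.2 − 4.9 − 5.8 + 0.5 − 1.8) / 8 = -1.0250%
Mean R_m = (-6.5 + 10.7 − 1.8 − 3.4 − 2.8 − 1.9 − 7.5 − 8.3) / 8 = -2.6875%
Σ(R_i − R̄_i)(R_m − R̄_m) = 95.0125  ⇒  Cov = 95.0125 / 7 = 13.5732
Σ(R_m − R̄_m)² = 250.3488  ⇒  Var(R_m) = 250.3488 / 7 = 35.7641
β = Cov / Var(R_m) = 13.5732 / 35.7641 = 0.3795
E(R) = R_f + β × MRP = 1.1% + 0.3795 × 3.7% = 2.50%

2.50%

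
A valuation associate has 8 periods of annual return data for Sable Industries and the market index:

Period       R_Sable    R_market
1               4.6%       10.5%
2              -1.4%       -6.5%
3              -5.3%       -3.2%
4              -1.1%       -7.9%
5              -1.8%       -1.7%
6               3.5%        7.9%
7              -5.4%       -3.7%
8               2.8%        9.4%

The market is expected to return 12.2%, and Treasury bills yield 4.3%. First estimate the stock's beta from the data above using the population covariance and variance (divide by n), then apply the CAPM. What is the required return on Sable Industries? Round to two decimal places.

7.60%

Mean R_i = (4.6 − 1.4 − 5.3 − 1.1 − 1.8 + 3.5 − 5.4 + 2.8) / 8 = -0.5125%
Mean R_m = (10.5 − 6.5 − 3.2 − 7.9 − 1.7 + 7.9 − 3.7 + 9.4) / 8 = 0.6000%
Σ(R_i − R̄_i)(R_m − R̄_m) = 162.5200  ⇒  Cov = 162.5200 / 8 = 20.3150
Σ(R_m − R̄_m)² = 389.6200  ⇒  Var(R_m) = 389.6200 / 8 = 48.7025
β = Cov / Var(R_m) = 20.3150 / 48.7025 = 0.4171
MRP = 12.2% − 4.3% = 7.90%
E(R) = R_f + β × MRP = 4.3% + 0.4171 × 7.9% = 7.60%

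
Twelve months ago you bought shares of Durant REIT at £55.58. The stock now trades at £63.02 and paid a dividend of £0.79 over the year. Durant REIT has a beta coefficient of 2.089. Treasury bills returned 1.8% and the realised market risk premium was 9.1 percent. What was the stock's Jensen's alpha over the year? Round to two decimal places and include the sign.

Realised HPR = (P1 + D1 − P0) / P0 = (63.02 + 0.79 − 55.58) / 55.58 = 8.23 / 55.58 = 14.8075%
CAPM required = R_f + β·MRP = 1.8% + 2.089 × 9.1% = 20.8099%
α = realised − required = 14.8075% − 20.8099% = -6.00%

-6.00%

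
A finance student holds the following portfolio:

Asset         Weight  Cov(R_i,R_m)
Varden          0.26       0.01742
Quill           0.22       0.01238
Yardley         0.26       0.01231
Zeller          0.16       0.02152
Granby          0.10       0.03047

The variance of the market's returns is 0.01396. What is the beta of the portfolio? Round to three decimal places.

1.214

β_Varden = 0.01742 / 0.01396 = 1.2479
β_Quill = 0.01238 / 0.01396 = 0.8868
β_Yardley = 0.01231 / 0.01396 = 0.8818
β_Zeller = 0.02152 / 0.01396 = 1.5415
β_Granby = 0.03047 / 0.01396 = 2.1827
β_P = Σ w_i β_i = 0.26×1.2479 + 0.22×0.8868 + 0.26×0.8818 + 0.16×1.5415 + 0.10×2.1827 = 1.2137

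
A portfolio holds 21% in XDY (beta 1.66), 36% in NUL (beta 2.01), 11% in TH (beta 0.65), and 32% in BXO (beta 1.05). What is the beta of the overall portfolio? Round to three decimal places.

β_P = Σ w_i β_i = 0.21×1.66 + 0.36×2.01 + 0.11×0.65 + 0.32×1.05 = 1.4797

1.480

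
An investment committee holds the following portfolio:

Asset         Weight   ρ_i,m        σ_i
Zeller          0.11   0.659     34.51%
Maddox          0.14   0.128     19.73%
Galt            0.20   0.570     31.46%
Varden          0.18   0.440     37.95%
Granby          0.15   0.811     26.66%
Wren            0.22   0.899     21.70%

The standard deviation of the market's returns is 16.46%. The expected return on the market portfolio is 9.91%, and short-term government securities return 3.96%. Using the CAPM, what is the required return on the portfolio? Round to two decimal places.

β_Zeller = 0.659 × 34.51% / 16.46% = 1.3817
β_Maddox = 0.128 × 19.73% / 16.46% = 0.1534
β_Galt = 0.570 × 31.46% / 16.46% = 1.0894
β_Varden = 0.440 × 37.95% / 16.46% = 1.0145
β_Granby = 0.811 × 26.66% / 16.46% = 1.3136
β_Wren = 0.899 × 21.70% / 16.46% = 1.1852
β_P = Σ w_i β_i = 0.11×1.3817 + 0.14×0.1534 + 0.20×1.0894 + 0.18×1.0145 + 0.15×1.3136 + 0.22×1.1852 = 1.0317
MRP = 9.91% − 3.96% = 5.95%
E(R_P) = R_f + β_P × MRP = 3.96% + 1.0317 × 5.95% = 10.10%

10.10%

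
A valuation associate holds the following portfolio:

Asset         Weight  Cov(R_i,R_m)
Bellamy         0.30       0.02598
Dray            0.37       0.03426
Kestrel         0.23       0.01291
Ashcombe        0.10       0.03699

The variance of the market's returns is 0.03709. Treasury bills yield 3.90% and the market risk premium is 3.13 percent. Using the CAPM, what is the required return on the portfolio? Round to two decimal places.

6.19%

β_Bellamy = 0.02598 / 0.03709 = 0.7005
β_Dray = 0.03426 / 0.03709 = 0.9237
β_Kestrel = 0.01291 / 0.03709 = 0.3481
β_Ashcombe = 0.03699 / 0.03709 = 0.9973
β_P = Σ w_i β_i = 0.30×0.7005 + 0.37×0.9237 + 0.23×0.3481 + 0.10×0.9973 = 0.7317
E(R_P) = R_f + β_P × MRP = 3.90% + 0.7317 × 3.13% = 6.19%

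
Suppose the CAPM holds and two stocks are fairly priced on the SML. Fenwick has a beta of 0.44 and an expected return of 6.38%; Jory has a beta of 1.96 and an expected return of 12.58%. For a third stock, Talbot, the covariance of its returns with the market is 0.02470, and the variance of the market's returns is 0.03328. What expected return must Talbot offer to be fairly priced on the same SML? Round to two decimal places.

MRP = (12.58% − 6.38%) / (1.96 − 0.44) = 4.0789%
R_f = 6.38% − 0.44 × 4.0789% = 4.5853%
β_Talbot = Cov / Var(R_m) = 0.02470 / 0.03328 = 0.7422
E(R_Talbot) = R_f + β × MRP = 4.5853% + 0.7422 × 4.0789% = 7.61%

7.61%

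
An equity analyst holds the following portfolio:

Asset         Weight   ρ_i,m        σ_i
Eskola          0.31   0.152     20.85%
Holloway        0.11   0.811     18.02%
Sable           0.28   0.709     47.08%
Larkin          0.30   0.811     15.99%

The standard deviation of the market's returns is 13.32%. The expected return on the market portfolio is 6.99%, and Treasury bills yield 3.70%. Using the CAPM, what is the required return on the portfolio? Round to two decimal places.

7.61%

β_Eskola = 0.152 × 20.85% / 13.32% = 0.2379
β_Holloway = 0.811 × 18.02% / 13.32% = 1.0972
β_Sable = 0.709 × 47.08% / 13.32% = 2.5060
β_Larkin = 0.811 × 15.99% / 13.32% = 0.9736
β_P = Σ w_i β_i = 0.31×0.2379 + 0.11×1.0972 + 0.28×2.5060 + 0.30×0.9736 = 1.1882
MRP = 6.99% − 3.70% = 3.29%
E(R_P) = R_f + β_P × MRP = 3.70% + 1.1882 × 3.29% = 7.61%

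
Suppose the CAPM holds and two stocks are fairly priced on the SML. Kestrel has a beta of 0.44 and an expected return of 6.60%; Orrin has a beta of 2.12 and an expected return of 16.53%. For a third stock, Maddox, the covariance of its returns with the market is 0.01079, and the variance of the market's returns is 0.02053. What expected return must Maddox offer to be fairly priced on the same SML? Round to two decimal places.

7.11%

MRP = (16.53% − 6.60%) / (2.12 − 0.44) = 5.9107%
R_f = 6.60% − 0.44 × 5.9107% = 3.9993%
β_Maddox = Cov / Var(R_m) = 0.01079 / 0.02053 = 0.5256
E(R_Maddox) = R_f + β × MRP = 3.9993% + 0.5256 × 5.9107% = 7.11%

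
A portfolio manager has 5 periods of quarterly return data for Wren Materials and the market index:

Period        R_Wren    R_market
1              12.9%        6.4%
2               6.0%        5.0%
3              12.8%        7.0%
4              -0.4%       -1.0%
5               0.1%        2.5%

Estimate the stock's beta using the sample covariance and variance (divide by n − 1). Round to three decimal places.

Mean R_i = (12.9 + 6.0 + 12.8 − 0.4 + 0.1) / 5 = 6.2800%
Mean R_m = (6.4 + 5.0 + 7.0 − 1.0 + 2.5) / 5 = 3.9800%
Σ(R_i − R̄_i)(R_m − R̄_m) = 77.8380  ⇒  Cov = 77.8380 / 4 = 19.4595
Σ(R_m − R̄_m)² = 43.0080  ⇒  Var(R_m) = 43.0080 / 4 = 10.7520
β = Cov / Var(R_m) = 19.4595 / 10.7520 = 1.8098

1.810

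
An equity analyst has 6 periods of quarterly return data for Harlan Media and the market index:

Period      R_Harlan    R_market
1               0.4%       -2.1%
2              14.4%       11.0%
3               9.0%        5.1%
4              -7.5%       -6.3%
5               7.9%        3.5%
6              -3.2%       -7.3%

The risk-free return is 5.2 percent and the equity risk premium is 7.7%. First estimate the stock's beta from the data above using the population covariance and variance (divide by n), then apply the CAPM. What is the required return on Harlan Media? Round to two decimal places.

Mean R_i = (0.4 + 14.4 + 9.0 − 7.5 + 7.9 − 3.2) / 6 = 3.5000%
Mean R_m = (-2.1 + 11.0 + 5.1 − 6.3 + 3.5 − 7.3) / 6 = 0.6500%
Σ(R_i − R̄_i)(R_m − R̄_m) = 288.0700  ⇒  Cov = 288.0700 / 6 = 48.0117
Σ(R_m − R̄_m)² = 254.1150  ⇒  Var(R_m) = 254.1150 / 6 = 42.3525
β = Cov / Var(R_m) = 48.0117 / 42.3525 = 1.1336
E(R) = R_f + β × MRP = 5.2% + 1.1336 × 7.7% = 13.93%

13.93%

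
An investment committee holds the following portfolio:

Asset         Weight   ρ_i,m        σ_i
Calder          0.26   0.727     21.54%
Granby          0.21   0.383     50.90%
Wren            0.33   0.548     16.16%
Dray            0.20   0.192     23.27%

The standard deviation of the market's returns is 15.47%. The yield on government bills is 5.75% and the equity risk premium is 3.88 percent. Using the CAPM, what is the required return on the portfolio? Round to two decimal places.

8.76%

β_Calder = 0.727 × 21.54% / 15.47% = 1.0123
β_Granby = 0.383 × 50.90% / 15.47% = 1.2602
β_Wren = 0.548 × 16.16% / 15.47% = 0.5724
β_Dray = 0.192 × 23.27% / 15.47% = 0.2888
β_P = Σ w_i β_i = 0.26×1.0123 + 0.21×1.2602 + 0.33×0.5724 + 0.20×0.2888 = 0.7745
E(R_P) = R_f + β_P × MRP = 5.75% + 0.7745 × 3.88% = 8.76%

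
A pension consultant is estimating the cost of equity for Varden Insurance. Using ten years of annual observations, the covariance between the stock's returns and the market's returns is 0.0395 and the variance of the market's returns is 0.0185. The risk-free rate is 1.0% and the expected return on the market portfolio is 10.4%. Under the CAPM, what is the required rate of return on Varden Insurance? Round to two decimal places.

21.07%

β = Cov(R_i, R_m) / Var(R_m) = 0.0395 / 0.0185 = 2.1351
MRP = 10.4% − 1.0% = 9.40%
E(R) = R_f + β × MRP = 1.0% + 2.1351 × 9.4% = 21.07%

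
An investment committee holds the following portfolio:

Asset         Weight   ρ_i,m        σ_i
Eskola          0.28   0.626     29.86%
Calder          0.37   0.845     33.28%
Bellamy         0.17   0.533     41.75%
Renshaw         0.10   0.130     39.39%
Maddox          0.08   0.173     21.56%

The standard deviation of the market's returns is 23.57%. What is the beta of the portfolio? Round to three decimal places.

0.858

β_Eskola = 0.626 × 29.86% / 23.57% = 0.7931
β_Calder = 0.845 × 33.28% / 23.57% = 1.1931
β_Bellamy = 0.533 × 41.75% / 23.57% = 0.9441
β_Renshaw = 0.130 × 39.39% / 23.57% = 0.2173
β_Maddox = 0.173 × 21.56% / 23.57% = 0.1582
β_P = Σ w_i β_i = 0.28×0.7931 + 0.37×1.1931 + 0.17×0.9441 + 0.10×0.2173 + 0.08×0.1582 = 0.8584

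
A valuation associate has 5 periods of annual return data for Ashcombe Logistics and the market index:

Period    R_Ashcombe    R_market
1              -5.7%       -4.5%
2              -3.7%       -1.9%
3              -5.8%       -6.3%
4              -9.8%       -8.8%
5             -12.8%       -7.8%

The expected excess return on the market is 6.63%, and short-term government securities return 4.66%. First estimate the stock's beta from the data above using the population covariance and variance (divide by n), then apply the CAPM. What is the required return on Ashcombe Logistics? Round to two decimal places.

12.10%

Mean R_i = (-5.7 − 3.7 − 5.8 − 9.8 − 12.8) / 5 = -7.5600%
Mean R_m = (-4.5 − 1.9 − 6.3 − 8.8 − 7.8) / 5 = -5.8600%
Σ(R_i − R̄_i)(R_m − R̄_m) = 33.7920  ⇒  Cov = 33.7920 / 5 = 6.7584
Σ(R_m − R̄_m)² = 30.1320  ⇒  Var(R_m) = 30.1320 / 5 = 6.0264
β = Cov / Var(R_m) = 6.7584 / 6.0264 = 1.1215
E(R) = R_f + β × MRP = 4.66% + 1.1215 × 6.63% = 12.10%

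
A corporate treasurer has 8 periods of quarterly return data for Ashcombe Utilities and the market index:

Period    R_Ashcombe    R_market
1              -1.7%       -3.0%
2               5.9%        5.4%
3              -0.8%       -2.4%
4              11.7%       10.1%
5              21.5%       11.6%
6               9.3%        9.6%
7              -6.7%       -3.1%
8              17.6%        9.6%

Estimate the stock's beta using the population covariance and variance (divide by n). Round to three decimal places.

Mean R_i = (-1.7 + 5.9 − 0.8 + 11.7 + 21.5 + 9.3 − 6.7 + 17.6) / 8 = 7.1000%
Mean R_m = (-3.0 + 5.4 − 2.4 + 10.1 + 11.6 + 9.6 − 3.1 + 9.6) / 8 = 4.7250%
Σ(R_i − R̄_i)(R_m − R̄_m) = 417.0800  ⇒  Cov = 417.0800 / 8 = 52.1350
Σ(R_m − R̄_m)² = 295.8150  ⇒  Var(R_m) = 295.8150 / 8 = 36.9769
β = Cov / Var(R_m) = 52.1350 / 36.9769 = 1.4099

1.410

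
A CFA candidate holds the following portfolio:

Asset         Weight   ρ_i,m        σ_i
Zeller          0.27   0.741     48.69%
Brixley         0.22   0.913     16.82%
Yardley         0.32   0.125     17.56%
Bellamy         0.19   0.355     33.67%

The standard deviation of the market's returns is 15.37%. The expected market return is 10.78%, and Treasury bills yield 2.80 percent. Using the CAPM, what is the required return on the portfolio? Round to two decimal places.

β_Zeller = 0.741 × 48.69% / 15.37% = 2.3474
β_Brixley = 0.913 × 16.82% / 15.37% = 0.9991
β_Yardley = 0.125 × 17.56% / 15.37% = 0.1428
β_Bellamy = 0.355 × 33.67% / 15.37% = 0.7777
β_P = Σ w_i β_i = 0.27×2.3474 + 0.22×0.9991 + 0.32×0.1428 + 0.19×0.7777 = 1.0471
MRP = 10.78% − 2.80% = 7.98%
E(R_P) = R_f + β_P × MRP = 2.80% + 1.0471 × 7.98% = 11.16%

11.16%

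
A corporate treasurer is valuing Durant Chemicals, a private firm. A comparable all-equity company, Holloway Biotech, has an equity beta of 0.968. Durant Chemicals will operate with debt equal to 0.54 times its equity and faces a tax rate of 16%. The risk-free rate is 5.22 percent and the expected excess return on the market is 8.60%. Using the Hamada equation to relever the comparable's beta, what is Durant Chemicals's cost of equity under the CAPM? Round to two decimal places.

17.32%

β_L = β_U × [1 + (1 − t)(D/E)] = 0.968 × [1 + (1 − 0.16) × 0.54]
    = 0.968 × [1 + 0.84 × 0.54] = 0.968 × 1.4536 = 1.4071
E(R) = R_f + β_L × MRP = 5.22% + 1.4071 × 8.60% = 17.32%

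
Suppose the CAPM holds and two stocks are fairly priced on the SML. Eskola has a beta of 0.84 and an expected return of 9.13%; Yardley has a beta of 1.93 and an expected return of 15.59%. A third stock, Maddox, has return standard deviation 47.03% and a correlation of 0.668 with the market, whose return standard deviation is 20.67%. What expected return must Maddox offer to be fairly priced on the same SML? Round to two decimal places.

MRP = (15.59% − 9.13%) / (1.93 − 0.84) = 5.9266%
R_f = 9.13% − 0.84 × 5.9266% = 4.1517%
β_Maddox = ρ·σ_i/σ_m = 0.668 × 47.03 / 20.67 = 1.5199
E(R_Maddox) = R_f + β × MRP = 4.1517% + 1.5199 × 5.9266% = 13.16%

13.16%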